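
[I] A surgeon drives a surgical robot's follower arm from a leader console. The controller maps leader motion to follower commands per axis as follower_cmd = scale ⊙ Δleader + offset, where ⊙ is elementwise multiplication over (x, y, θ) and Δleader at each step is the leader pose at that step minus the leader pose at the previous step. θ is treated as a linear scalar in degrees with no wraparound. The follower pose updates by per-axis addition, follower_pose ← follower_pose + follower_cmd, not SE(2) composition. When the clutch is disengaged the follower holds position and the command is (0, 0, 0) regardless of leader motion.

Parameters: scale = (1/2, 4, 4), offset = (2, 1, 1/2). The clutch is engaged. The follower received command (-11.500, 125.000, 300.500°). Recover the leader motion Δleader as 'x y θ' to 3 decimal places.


-27.000 31.000 75.000

axis x: (-11.500 − 2) / (1/2) = -27.000
axis y: (125.000 − 1) / (4) = 31.000
axis θ: (300.500 − 1/2) / (4) = 75.000


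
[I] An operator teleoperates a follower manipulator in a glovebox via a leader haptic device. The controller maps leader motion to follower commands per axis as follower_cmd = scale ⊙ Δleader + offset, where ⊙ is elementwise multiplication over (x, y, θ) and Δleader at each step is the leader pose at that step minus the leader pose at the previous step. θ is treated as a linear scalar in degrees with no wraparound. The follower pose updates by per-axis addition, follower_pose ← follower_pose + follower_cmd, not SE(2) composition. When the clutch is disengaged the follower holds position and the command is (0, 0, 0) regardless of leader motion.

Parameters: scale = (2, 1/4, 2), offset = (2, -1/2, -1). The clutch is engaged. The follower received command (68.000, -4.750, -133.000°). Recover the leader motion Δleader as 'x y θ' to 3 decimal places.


33.000 -17.000 -66.000

axis x: (68.000 − 2) / (2) = 33.000
axis y: (-4.750 − -1/2) / (1/4) = -17.000
axis θ: (-133.000 − -1) / (2) = -66.000


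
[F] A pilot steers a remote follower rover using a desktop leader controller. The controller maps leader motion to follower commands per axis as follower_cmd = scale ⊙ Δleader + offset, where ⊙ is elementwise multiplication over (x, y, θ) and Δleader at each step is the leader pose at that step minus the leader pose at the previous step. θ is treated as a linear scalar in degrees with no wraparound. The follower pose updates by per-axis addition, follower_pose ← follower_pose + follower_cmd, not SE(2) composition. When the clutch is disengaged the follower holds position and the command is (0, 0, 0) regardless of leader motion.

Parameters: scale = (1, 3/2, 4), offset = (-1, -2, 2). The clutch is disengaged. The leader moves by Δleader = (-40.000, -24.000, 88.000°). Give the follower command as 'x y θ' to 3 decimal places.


clutch disengaged → follower holds; cmd = (0, 0, 0)

0.000 0.000 0.000


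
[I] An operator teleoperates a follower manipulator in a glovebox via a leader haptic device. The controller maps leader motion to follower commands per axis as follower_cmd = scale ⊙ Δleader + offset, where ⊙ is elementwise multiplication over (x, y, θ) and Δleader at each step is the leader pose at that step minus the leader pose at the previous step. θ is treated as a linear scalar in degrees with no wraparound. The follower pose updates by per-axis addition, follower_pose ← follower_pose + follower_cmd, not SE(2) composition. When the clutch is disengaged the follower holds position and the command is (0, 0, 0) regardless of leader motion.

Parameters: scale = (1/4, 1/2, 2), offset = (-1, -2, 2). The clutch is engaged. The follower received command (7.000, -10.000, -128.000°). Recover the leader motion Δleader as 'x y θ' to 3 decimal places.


axis x: (7.000 − -1) / (1/4) = 32.000
axis y: (-10.000 − -2) / (1/2) = -16.000
axis θ: (-128.000 − 2) / (2) = -65.000

32.000 -16.000 -65.000


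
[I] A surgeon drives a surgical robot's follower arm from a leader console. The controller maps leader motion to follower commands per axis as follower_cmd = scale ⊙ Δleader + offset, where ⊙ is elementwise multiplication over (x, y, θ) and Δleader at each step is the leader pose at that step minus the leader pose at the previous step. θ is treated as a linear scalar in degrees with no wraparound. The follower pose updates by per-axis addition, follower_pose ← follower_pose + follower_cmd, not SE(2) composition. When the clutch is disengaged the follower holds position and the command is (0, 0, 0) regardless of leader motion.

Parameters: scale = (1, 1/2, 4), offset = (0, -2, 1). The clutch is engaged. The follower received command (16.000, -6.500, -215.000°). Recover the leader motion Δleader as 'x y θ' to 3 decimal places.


axis x: (16.000 − 0) / (1) = 16.000
axis y: (-6.500 − -2) / (1/2) = -9.000
axis θ: (-215.000 − 1) / (4) = -54.000

16.000 -9.000 -54.000


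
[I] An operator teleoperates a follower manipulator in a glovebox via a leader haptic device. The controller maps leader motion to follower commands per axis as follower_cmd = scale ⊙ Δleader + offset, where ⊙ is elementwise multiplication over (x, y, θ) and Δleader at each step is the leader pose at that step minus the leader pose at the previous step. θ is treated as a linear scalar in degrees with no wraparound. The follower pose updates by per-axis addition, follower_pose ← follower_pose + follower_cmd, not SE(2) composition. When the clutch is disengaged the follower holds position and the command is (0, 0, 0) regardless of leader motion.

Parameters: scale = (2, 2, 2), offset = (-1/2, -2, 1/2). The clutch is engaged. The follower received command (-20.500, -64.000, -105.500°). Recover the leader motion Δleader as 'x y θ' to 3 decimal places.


axis x: (-20.500 − -1/2) / (2) = -10.000
axis y: (-64.000 − -2) / (2) = -31.000
axis θ: (-105.500 − 1/2) / (2) = -53.000

-10.000 -31.000 -53.000


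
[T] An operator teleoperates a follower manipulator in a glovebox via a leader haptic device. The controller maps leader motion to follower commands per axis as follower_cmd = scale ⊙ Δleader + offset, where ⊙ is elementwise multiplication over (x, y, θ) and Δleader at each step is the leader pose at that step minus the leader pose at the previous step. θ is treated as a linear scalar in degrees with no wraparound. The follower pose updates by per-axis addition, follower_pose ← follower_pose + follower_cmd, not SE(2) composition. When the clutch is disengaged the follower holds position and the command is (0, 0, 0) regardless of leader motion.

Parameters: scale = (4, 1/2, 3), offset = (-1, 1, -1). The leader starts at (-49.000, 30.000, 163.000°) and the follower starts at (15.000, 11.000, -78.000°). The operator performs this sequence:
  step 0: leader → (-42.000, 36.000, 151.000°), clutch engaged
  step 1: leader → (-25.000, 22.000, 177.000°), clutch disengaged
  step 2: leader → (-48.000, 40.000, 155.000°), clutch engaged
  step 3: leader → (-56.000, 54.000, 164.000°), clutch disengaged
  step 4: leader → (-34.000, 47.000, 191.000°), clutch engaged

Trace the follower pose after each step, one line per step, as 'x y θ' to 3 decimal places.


42.000 15.000 -115.000
42.000 15.000 -115.000
-51.000 25.000 -182.000
-51.000 25.000 -182.000
36.000 22.500 -102.000

step 0: Δleader=(7.000, 6.000, -12.000°), engaged; cmd=(27.000, 4.000, -37.000°) → follower=(42.000, 15.000, -115.000°)
step 1: Δleader=(17.000, -14.000, 26.000°), disengaged; cmd=(0,0,0) → follower holds at (42.000, 15.000, -115.000°)
step 2: Δleader=(-23.000, 18.000, -22.000°), engaged; cmd=(-93.000, 10.000, -67.000°) → follower=(-51.000, 25.000, -182.000°)
step 3: Δleader=(-8.000, 14.000, 9.000°), disengaged; cmd=(0,0,0) → follower holds at (-51.000, 25.000, -182.000°)
step 4: Δleader=(22.000, -7.000, 27.000°), engaged; cmd=(87.000, -2.500, 80.000°) → follower=(36.000, 22.500, -102.000°)


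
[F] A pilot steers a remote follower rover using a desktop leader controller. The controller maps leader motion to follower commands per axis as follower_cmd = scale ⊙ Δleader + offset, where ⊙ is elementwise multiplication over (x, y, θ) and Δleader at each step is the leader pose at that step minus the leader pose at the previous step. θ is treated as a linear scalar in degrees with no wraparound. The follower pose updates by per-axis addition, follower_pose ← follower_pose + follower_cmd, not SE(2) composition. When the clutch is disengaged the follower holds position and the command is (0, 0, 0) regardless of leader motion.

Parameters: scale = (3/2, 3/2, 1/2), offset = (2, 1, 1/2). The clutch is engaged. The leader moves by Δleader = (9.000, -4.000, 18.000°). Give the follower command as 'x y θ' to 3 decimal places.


15.500 -5.000 9.500

axis x: 3/2·9.000 + 2 = 15.500
axis y: 3/2·-4.000 + 1 = -5.000
axis θ: 1/2·18.000 + 1/2 = 9.500


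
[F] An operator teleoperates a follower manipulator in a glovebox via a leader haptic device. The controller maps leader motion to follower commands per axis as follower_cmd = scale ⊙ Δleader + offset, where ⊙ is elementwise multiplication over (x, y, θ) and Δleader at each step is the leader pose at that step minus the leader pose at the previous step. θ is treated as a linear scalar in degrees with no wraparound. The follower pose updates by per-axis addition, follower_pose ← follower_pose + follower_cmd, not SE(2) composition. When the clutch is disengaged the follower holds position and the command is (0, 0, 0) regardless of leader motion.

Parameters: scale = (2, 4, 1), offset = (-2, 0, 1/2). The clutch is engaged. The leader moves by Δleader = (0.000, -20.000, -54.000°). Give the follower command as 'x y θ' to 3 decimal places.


-2.000 -80.000 -53.500

axis x: 2·0.000 + -2 = -2.000
axis y: 4·-20.000 + 0 = -80.000
axis θ: 1·-54.000 + 1/2 = -53.500


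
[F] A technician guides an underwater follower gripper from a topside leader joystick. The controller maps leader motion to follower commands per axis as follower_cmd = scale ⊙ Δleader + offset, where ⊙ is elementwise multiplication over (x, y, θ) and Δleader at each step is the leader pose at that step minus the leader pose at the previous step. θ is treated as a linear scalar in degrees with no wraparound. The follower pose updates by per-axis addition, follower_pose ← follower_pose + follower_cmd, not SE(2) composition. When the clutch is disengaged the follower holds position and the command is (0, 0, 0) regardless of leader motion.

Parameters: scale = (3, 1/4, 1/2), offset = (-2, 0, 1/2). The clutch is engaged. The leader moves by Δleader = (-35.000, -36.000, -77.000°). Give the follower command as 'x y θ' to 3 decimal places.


axis x: 3·-35.000 + -2 = -107.000
axis y: 1/4·-36.000 + 0 = -9.000
axis θ: 1/2·-77.000 + 1/2 = -38.000

-107.000 -9.000 -38.000


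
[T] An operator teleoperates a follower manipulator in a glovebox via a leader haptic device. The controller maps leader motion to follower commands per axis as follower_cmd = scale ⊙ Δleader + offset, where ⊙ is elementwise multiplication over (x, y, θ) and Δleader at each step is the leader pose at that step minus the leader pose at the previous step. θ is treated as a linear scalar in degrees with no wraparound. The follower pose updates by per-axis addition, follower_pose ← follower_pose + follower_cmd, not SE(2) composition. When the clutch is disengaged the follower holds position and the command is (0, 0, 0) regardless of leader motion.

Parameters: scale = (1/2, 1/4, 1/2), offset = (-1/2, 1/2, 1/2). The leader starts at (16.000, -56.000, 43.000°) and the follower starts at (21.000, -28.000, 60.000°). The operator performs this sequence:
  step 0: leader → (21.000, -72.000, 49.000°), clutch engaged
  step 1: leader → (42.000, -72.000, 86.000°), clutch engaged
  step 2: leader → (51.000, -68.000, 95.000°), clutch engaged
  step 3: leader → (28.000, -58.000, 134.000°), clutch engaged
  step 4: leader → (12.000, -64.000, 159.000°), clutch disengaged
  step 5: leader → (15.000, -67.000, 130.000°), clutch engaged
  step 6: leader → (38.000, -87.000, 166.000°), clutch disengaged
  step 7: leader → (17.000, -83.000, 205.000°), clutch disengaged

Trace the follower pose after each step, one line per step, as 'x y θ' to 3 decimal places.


23.000 -31.500 63.500
33.000 -31.000 82.500
37.000 -29.500 87.500
25.000 -26.500 107.500
25.000 -26.500 107.500
26.000 -26.750 93.500
26.000 -26.750 93.500
26.000 -26.750 93.500

step 0: Δleader=(5.000, -16.000, 6.000°), engaged; cmd=(2.000, -3.500, 3.500°) → follower=(23.000, -31.500, 63.500°)
step 1: Δleader=(21.000, 0.000, 37.000°), engaged; cmd=(10.000, 0.500, 19.000°) → follower=(33.000, -31.000, 82.500°)
step 2: Δleader=(9.000, 4.000, 9.000°), engaged; cmd=(4.000, 1.500, 5.000°) → follower=(37.000, -29.500, 87.500°)
step 3: Δleader=(-23.000, 10.000, 39.000°), engaged; cmd=(-12.000, 3.000, 20.000°) → follower=(25.000, -26.500, 107.500°)
step 4: Δleader=(-16.000, -6.000, 25.000°), disengaged; cmd=(0,0,0) → follower holds at (25.000, -26.500, 107.500°)
step 5: Δleader=(3.000, -3.000, -29.000°), engaged; cmd=(1.000, -0.250, -14.000°) → follower=(26.000, -26.750, 93.500°)
step 6: Δleader=(23.000, -20.000, 36.000°), disengaged; cmd=(0,0,0) → follower holds at (26.000, -26.750, 93.500°)
step 7: Δleader=(-21.000, 4.000, 39.000°), disengaged; cmd=(0,0,0) → follower holds at (26.000, -26.750, 93.500°)


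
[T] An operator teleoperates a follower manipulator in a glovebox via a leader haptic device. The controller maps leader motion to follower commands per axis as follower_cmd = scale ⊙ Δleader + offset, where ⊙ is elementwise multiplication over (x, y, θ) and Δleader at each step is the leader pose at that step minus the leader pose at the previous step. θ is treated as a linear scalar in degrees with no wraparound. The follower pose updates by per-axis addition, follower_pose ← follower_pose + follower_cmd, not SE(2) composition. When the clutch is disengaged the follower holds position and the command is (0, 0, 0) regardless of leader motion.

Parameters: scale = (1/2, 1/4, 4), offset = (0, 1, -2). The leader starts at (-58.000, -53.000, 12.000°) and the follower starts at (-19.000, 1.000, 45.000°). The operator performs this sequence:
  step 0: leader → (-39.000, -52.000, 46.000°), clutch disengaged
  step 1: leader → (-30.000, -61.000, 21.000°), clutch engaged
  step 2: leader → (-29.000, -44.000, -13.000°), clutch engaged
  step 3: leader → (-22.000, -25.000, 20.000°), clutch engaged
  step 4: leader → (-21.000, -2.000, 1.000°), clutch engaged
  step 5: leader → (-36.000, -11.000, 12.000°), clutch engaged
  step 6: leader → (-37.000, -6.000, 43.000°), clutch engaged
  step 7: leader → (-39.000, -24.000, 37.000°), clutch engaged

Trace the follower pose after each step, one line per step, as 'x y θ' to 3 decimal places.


-19.000 1.000 45.000
-14.500 -0.250 -57.000
-14.000 5.000 -195.000
-10.500 10.750 -65.000
-10.000 17.500 -143.000
-17.500 16.250 -101.000
-18.000 18.500 21.000
-19.000 15.000 -5.000

step 0: Δleader=(19.000, 1.000, 34.000°), disengaged; cmd=(0,0,0) → follower holds at (-19.000, 1.000, 45.000°)
step 1: Δleader=(9.000, -9.000, -25.000°), engaged; cmd=(4.500, -1.250, -102.000°) → follower=(-14.500, -0.250, -57.000°)
step 2: Δleader=(1.000, 17.000, -34.000°), engaged; cmd=(0.500, 5.250, -138.000°) → follower=(-14.000, 5.000, -195.000°)
step 3: Δleader=(7.000, 19.000, 33.000°), engaged; cmd=(3.500, 5.750, 130.000°) → follower=(-10.500, 10.750, -65.000°)
step 4: Δleader=(1.000, 23.000, -19.000°), engaged; cmd=(0.500, 6.750, -78.000°) → follower=(-10.000, 17.500, -143.000°)
step 5: Δleader=(-15.000, -9.000, 11.000°), engaged; cmd=(-7.500, -1.250, 42.000°) → follower=(-17.500, 16.250, -101.000°)
step 6: Δleader=(-1.000, 5.000, 31.000°), engaged; cmd=(-0.500, 2.250, 122.000°) → follower=(-18.000, 18.500, 21.000°)
step 7: Δleader=(-2.000, -18.000, -6.000°), engaged; cmd=(-1.000, -3.500, -26.000°) → follower=(-19.000, 15.000, -5.000°)


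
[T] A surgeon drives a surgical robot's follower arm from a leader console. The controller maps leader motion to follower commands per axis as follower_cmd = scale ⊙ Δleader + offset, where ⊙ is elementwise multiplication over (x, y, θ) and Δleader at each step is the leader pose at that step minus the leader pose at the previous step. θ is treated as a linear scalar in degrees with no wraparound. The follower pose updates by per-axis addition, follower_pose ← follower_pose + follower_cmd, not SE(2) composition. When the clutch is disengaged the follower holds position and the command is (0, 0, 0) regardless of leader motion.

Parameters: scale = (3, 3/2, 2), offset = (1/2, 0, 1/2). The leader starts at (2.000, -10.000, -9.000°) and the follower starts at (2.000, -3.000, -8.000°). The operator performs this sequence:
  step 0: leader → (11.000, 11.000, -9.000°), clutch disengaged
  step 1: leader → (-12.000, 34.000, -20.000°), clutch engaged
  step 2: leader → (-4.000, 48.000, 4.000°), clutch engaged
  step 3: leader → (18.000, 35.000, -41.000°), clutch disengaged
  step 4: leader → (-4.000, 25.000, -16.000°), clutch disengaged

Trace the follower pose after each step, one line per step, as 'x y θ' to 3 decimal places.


2.000 -3.000 -8.000
-66.500 31.500 -29.500
-42.000 52.500 19.000
-42.000 52.500 19.000
-42.000 52.500 19.000

step 0: Δleader=(9.000, 21.000, 0.000°), disengaged; cmd=(0,0,0) → follower holds at (2.000, -3.000, -8.000°)
step 1: Δleader=(-23.000, 23.000, -11.000°), engaged; cmd=(-68.500, 34.500, -21.500°) → follower=(-66.500, 31.500, -29.500°)
step 2: Δleader=(8.000, 14.000, 24.000°), engaged; cmd=(24.500, 21.000, 48.500°) → follower=(-42.000, 52.500, 19.000°)
step 3: Δleader=(22.000, -13.000, -45.000°), disengaged; cmd=(0,0,0) → follower holds at (-42.000, 52.500, 19.000°)
step 4: Δleader=(-22.000, -10.000, 25.000°), disengaged; cmd=(0,0,0) → follower holds at (-42.000, 52.500, 19.000°)


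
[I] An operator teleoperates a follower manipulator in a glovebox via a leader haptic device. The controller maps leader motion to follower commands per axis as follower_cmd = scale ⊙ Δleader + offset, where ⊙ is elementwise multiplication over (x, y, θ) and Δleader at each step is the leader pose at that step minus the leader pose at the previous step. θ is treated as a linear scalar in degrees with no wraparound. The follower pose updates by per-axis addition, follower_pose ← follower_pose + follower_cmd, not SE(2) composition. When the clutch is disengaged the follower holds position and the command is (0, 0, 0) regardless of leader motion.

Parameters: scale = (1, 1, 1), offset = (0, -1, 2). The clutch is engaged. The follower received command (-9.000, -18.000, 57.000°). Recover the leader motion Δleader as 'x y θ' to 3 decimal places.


-9.000 -17.000 55.000

axis x: (-9.000 − 0) / (1) = -9.000
axis y: (-18.000 − -1) / (1) = -17.000
axis θ: (57.000 − 2) / (1) = 55.000


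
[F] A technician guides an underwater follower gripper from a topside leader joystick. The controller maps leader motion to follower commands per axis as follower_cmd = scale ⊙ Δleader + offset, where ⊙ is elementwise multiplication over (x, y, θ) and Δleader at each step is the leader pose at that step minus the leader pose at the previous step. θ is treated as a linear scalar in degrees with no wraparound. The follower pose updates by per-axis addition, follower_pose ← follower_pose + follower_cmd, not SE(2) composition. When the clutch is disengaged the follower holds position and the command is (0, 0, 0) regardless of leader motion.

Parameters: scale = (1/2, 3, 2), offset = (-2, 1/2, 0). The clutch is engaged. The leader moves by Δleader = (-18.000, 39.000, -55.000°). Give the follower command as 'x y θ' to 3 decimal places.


-11.000 117.500 -110.000

axis x: 1/2·-18.000 + -2 = -11.000
axis y: 3·39.000 + 1/2 = 117.500
axis θ: 2·-55.000 + 0 = -110.000


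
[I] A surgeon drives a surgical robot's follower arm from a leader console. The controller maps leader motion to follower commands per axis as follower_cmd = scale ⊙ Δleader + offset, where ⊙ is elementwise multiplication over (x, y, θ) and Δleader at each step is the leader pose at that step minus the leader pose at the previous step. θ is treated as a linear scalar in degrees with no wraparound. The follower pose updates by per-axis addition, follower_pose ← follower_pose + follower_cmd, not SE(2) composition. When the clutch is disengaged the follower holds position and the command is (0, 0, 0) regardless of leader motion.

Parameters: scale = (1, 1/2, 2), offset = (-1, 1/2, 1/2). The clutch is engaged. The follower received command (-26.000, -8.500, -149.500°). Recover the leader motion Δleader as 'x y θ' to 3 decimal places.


axis x: (-26.000 − -1) / (1) = -25.000
axis y: (-8.500 − 1/2) / (1/2) = -18.000
axis θ: (-149.500 − 1/2) / (2) = -75.000

-25.000 -18.000 -75.000


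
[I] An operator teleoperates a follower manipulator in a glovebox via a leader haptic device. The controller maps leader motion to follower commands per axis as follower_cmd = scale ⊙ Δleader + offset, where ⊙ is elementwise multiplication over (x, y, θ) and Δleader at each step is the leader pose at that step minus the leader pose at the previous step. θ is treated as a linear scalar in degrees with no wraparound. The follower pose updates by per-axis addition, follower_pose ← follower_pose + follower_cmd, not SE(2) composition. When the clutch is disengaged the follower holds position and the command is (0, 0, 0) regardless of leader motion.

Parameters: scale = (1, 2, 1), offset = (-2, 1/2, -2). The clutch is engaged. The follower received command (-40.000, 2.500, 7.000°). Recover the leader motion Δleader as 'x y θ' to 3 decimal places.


-38.000 1.000 9.000

axis x: (-40.000 − -2) / (1) = -38.000
axis y: (2.500 − 1/2) / (2) = 1.000
axis θ: (7.000 − -2) / (1) = 9.000


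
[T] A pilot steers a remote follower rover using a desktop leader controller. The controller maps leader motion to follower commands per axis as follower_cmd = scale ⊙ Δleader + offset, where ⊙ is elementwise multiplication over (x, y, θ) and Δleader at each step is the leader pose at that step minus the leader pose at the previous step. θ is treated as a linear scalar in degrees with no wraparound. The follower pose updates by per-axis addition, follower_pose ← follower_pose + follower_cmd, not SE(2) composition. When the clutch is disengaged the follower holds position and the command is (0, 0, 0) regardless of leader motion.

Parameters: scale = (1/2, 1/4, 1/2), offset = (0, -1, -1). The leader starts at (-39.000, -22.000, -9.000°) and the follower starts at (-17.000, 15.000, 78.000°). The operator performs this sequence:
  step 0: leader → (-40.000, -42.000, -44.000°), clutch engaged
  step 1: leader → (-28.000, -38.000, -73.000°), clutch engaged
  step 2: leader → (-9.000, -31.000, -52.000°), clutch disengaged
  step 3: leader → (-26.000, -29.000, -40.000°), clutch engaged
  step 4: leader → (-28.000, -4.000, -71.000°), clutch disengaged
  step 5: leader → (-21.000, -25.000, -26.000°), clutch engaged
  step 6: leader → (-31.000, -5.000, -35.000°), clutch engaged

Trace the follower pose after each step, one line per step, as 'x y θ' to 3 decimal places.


-17.500 9.000 59.500
-11.500 9.000 44.000
-11.500 9.000 44.000
-20.000 8.500 49.000
-20.000 8.500 49.000
-16.500 2.250 70.500
-21.500 6.250 65.000

step 0: Δleader=(-1.000, -20.000, -35.000°), engaged; cmd=(-0.500, -6.000, -18.500°) → follower=(-17.500, 9.000, 59.500°)
step 1: Δleader=(12.000, 4.000, -29.000°), engaged; cmd=(6.000, 0.000, -15.500°) → follower=(-11.500, 9.000, 44.000°)
step 2: Δleader=(19.000, 7.000, 21.000°), disengaged; cmd=(0,0,0) → follower holds at (-11.500, 9.000, 44.000°)
step 3: Δleader=(-17.000, 2.000, 12.000°), engaged; cmd=(-8.500, -0.500, 5.000°) → follower=(-20.000, 8.500, 49.000°)
step 4: Δleader=(-2.000, 25.000, -31.000°), disengaged; cmd=(0,0,0) → follower holds at (-20.000, 8.500, 49.000°)
step 5: Δleader=(7.000, -21.000, 45.000°), engaged; cmd=(3.500, -6.250, 21.500°) → follower=(-16.500, 2.250, 70.500°)
step 6: Δleader=(-10.000, 20.000, -9.000°), engaged; cmd=(-5.000, 4.000, -5.500°) → follower=(-21.500, 6.250, 65.000°)


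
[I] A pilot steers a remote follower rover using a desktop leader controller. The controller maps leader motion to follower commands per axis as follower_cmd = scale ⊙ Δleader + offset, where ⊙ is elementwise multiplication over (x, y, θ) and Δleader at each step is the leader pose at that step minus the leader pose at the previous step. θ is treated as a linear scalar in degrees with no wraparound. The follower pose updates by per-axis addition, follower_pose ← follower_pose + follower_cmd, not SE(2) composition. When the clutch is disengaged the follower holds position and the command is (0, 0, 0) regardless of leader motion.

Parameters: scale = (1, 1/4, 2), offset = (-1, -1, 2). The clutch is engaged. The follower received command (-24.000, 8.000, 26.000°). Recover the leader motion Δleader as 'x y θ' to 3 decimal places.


axis x: (-24.000 − -1) / (1) = -23.000
axis y: (8.000 − -1) / (1/4) = 36.000
axis θ: (26.000 − 2) / (2) = 12.000

-23.000 36.000 12.000


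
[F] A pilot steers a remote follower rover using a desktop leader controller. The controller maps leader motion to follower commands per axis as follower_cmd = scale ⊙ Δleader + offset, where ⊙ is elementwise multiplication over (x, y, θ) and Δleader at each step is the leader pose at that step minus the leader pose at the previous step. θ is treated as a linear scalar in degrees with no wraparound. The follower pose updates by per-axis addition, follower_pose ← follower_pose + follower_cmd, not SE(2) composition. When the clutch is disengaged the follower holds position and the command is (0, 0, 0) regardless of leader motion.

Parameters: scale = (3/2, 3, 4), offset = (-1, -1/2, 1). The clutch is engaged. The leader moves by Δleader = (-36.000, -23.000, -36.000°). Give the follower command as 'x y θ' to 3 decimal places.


axis x: 3/2·-36.000 + -1 = -55.000
axis y: 3·-23.000 + -1/2 = -69.500
axis θ: 4·-36.000 + 1 = -143.000

-55.000 -69.500 -143.000


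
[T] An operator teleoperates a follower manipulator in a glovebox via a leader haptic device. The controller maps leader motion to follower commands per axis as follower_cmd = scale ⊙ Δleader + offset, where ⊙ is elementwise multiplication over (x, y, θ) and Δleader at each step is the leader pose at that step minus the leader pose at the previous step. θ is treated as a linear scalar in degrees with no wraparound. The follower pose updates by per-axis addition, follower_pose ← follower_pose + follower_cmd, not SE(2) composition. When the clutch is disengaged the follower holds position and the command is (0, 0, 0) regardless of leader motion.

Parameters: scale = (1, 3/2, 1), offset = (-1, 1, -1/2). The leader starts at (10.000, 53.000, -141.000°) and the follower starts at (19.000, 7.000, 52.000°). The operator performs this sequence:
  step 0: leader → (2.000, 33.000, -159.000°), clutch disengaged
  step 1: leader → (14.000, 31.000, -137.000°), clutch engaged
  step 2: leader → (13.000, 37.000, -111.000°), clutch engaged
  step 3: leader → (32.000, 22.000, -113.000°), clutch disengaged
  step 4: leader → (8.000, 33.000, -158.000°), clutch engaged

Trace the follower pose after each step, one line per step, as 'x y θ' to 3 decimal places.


19.000 7.000 52.000
30.000 5.000 73.500
28.000 15.000 99.000
28.000 15.000 99.000
3.000 32.500 53.500

step 0: Δleader=(-8.000, -20.000, -18.000°), disengaged; cmd=(0,0,0) → follower holds at (19.000, 7.000, 52.000°)
step 1: Δleader=(12.000, -2.000, 22.000°), engaged; cmd=(11.000, -2.000, 21.500°) → follower=(30.000, 5.000, 73.500°)
step 2: Δleader=(-1.000, 6.000, 26.000°), engaged; cmd=(-2.000, 10.000, 25.500°) → follower=(28.000, 15.000, 99.000°)
step 3: Δleader=(19.000, -15.000, -2.000°), disengaged; cmd=(0,0,0) → follower holds at (28.000, 15.000, 99.000°)
step 4: Δleader=(-24.000, 11.000, -45.000°), engaged; cmd=(-25.000, 17.500, -45.500°) → follower=(3.000, 32.500, 53.500°)


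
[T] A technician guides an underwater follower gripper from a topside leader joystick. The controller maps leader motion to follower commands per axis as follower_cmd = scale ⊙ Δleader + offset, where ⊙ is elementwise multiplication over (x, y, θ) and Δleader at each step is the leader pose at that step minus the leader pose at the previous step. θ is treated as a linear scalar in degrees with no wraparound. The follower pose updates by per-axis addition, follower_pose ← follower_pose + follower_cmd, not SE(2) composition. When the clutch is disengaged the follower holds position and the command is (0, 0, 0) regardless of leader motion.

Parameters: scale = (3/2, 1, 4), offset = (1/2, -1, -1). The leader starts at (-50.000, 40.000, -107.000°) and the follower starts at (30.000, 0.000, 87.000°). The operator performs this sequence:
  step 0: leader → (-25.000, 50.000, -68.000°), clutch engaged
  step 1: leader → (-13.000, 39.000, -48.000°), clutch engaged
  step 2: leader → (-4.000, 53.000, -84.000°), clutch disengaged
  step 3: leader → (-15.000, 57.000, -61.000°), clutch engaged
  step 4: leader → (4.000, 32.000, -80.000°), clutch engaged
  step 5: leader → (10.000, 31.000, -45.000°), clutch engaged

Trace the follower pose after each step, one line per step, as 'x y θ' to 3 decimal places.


68.000 9.000 242.000
86.500 -3.000 321.000
86.500 -3.000 321.000
70.500 0.000 412.000
99.500 -26.000 335.000
109.000 -28.000 474.000

step 0: Δleader=(25.000, 10.000, 39.000°), engaged; cmd=(38.000, 9.000, 155.000°) → follower=(68.000, 9.000, 242.000°)
step 1: Δleader=(12.000, -11.000, 20.000°), engaged; cmd=(18.500, -12.000, 79.000°) → follower=(86.500, -3.000, 321.000°)
step 2: Δleader=(9.000, 14.000, -36.000°), disengaged; cmd=(0,0,0) → follower holds at (86.500, -3.000, 321.000°)
step 3: Δleader=(-11.000, 4.000, 23.000°), engaged; cmd=(-16.000, 3.000, 91.000°) → follower=(70.500, 0.000, 412.000°)
step 4: Δleader=(19.000, -25.000, -19.000°), engaged; cmd=(29.000, -26.000, -77.000°) → follower=(99.500, -26.000, 335.000°)
step 5: Δleader=(6.000, -1.000, 35.000°), engaged; cmd=(9.500, -2.000, 139.000°) → follower=(109.000, -28.000, 474.000°)


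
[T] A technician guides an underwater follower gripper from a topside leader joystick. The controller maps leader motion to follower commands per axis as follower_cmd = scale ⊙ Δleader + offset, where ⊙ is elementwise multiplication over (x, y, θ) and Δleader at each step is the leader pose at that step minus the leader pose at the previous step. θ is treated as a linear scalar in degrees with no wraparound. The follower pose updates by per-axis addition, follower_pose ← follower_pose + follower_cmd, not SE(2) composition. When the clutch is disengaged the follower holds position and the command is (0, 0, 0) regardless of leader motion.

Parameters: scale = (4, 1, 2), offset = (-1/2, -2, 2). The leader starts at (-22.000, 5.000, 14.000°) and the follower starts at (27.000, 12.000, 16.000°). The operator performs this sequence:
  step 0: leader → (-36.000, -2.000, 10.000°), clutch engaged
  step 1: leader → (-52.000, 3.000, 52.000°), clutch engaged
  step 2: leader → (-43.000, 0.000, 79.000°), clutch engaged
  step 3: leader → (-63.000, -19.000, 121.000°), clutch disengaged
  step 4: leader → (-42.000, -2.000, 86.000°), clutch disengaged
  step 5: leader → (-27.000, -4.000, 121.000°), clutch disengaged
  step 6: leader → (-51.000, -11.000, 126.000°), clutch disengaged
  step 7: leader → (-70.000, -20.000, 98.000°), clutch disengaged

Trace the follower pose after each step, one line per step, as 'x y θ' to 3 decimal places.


step 0: Δleader=(-14.000, -7.000, -4.000°), engaged; cmd=(-56.500, -9.000, -6.000°) → follower=(-29.500, 3.000, 10.000°)
step 1: Δleader=(-16.000, 5.000, 42.000°), engaged; cmd=(-64.500, 3.000, 86.000°) → follower=(-94.000, 6.000, 96.000°)
step 2: Δleader=(9.000, -3.000, 27.000°), engaged; cmd=(35.500, -5.000, 56.000°) → follower=(-58.500, 1.000, 152.000°)
step 3: Δleader=(-20.000, -19.000, 42.000°), disengaged; cmd=(0,0,0) → follower holds at (-58.500, 1.000, 152.000°)
step 4: Δleader=(21.000, 17.000, -35.000°), disengaged; cmd=(0,0,0) → follower holds at (-58.500, 1.000, 152.000°)
step 5: Δleader=(15.000, -2.000, 35.000°), disengaged; cmd=(0,0,0) → follower holds at (-58.500, 1.000, 152.000°)
step 6: Δleader=(-24.000, -7.000, 5.000°), disengaged; cmd=(0,0,0) → follower holds at (-58.500, 1.000, 152.000°)
step 7: Δleader=(-19.000, -9.000, -28.000°), disengaged; cmd=(0,0,0) → follower holds at (-58.500, 1.000, 152.000°)

-29.500 3.000 10.000
-94.000 6.000 96.000
-58.500 1.000 152.000
-58.500 1.000 152.000
-58.500 1.000 152.000
-58.500 1.000 152.000
-58.500 1.000 152.000
-58.500 1.000 152.000


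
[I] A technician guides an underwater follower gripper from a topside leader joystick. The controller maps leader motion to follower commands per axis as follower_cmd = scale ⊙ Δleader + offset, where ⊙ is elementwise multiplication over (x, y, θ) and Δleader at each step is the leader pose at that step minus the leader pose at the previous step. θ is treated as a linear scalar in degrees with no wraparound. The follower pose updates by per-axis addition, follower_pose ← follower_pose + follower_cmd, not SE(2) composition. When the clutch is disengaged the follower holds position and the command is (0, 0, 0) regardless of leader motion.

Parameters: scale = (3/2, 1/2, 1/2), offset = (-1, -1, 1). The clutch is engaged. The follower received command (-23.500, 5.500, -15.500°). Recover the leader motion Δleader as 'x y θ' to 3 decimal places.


-15.000 13.000 -33.000

axis x: (-23.500 − -1) / (3/2) = -15.000
axis y: (5.500 − -1) / (1/2) = 13.000
axis θ: (-15.500 − 1) / (1/2) = -33.000


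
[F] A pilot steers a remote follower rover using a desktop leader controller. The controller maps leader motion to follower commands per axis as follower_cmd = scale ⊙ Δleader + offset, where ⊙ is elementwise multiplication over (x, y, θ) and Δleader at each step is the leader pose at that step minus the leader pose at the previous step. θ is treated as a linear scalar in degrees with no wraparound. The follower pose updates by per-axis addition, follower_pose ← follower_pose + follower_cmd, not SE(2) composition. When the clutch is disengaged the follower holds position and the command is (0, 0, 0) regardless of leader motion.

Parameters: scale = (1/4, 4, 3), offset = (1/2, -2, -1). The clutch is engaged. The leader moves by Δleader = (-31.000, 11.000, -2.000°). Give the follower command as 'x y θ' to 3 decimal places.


axis x: 1/4·-31.000 + 1/2 = -7.250
axis y: 4·11.000 + -2 = 42.000
axis θ: 3·-2.000 + -1 = -7.000

-7.250 42.000 -7.000


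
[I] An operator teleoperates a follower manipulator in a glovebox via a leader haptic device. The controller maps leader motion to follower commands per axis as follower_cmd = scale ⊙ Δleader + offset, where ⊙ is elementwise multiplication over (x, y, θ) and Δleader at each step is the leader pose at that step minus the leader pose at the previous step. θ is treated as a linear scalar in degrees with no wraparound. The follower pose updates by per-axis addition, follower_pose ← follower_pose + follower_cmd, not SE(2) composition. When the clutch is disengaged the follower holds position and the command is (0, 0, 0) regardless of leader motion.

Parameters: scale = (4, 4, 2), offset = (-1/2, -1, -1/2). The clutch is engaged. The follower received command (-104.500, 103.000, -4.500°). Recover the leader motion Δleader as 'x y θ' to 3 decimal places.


-26.000 26.000 -2.000

axis x: (-104.500 − -1/2) / (4) = -26.000
axis y: (103.000 − -1) / (4) = 26.000
axis θ: (-4.500 − -1/2) / (2) = -2.000


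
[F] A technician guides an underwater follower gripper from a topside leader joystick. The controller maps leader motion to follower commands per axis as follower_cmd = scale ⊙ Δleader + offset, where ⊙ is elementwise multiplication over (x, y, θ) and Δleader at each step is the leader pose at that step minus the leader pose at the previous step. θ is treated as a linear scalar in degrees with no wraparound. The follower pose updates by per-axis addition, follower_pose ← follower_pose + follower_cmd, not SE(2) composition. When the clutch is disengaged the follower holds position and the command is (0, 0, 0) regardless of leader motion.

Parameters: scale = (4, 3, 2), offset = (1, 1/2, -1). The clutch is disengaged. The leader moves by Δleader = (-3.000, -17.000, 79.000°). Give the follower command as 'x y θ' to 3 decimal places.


clutch disengaged → follower holds; cmd = (0, 0, 0)

0.000 0.000 0.000


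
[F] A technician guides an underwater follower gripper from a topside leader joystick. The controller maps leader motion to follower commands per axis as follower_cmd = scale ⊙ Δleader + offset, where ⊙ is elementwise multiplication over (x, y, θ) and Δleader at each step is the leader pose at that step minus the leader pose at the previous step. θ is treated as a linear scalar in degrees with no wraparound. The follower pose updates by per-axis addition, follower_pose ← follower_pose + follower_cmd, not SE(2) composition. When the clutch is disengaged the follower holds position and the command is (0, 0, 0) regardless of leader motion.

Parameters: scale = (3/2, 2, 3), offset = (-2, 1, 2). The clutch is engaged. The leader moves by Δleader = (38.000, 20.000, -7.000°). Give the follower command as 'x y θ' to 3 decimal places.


55.000 41.000 -19.000

axis x: 3/2·38.000 + -2 = 55.000
axis y: 2·20.000 + 1 = 41.000
axis θ: 3·-7.000 + 2 = -19.000


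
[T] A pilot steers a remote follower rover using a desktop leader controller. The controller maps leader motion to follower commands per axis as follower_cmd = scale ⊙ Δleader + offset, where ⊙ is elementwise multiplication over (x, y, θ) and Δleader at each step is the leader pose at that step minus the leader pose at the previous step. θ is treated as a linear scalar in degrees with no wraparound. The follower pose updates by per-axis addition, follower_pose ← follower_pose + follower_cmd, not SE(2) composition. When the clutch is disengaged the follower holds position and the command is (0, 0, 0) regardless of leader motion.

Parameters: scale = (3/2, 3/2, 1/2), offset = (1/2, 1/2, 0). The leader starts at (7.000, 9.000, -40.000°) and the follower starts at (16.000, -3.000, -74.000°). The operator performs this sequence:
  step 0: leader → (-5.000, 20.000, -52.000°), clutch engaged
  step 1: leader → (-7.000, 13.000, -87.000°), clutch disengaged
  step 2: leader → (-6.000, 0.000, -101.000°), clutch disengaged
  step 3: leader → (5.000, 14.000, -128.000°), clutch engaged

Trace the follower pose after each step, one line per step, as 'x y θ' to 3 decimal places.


-1.500 14.000 -80.000
-1.500 14.000 -80.000
-1.500 14.000 -80.000
15.500 35.500 -93.500

step 0: Δleader=(-12.000, 11.000, -12.000°), engaged; cmd=(-17.500, 17.000, -6.000°) → follower=(-1.500, 14.000, -80.000°)
step 1: Δleader=(-2.000, -7.000, -35.000°), disengaged; cmd=(0,0,0) → follower holds at (-1.500, 14.000, -80.000°)
step 2: Δleader=(1.000, -13.000, -14.000°), disengaged; cmd=(0,0,0) → follower holds at (-1.500, 14.000, -80.000°)
step 3: Δleader=(11.000, 14.000, -27.000°), engaged; cmd=(17.000, 21.500, -13.500°) → follower=(15.500, 35.500, -93.500°)


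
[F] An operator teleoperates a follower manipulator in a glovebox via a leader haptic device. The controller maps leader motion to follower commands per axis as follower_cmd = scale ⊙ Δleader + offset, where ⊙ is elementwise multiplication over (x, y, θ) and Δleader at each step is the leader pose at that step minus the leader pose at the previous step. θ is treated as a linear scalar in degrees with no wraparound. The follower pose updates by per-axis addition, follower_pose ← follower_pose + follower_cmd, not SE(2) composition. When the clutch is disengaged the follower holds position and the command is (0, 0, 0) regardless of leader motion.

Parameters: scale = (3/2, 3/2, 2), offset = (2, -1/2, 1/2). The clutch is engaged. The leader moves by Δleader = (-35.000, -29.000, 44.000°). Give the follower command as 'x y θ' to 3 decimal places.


axis x: 3/2·-35.000 + 2 = -50.500
axis y: 3/2·-29.000 + -1/2 = -44.000
axis θ: 2·44.000 + 1/2 = 88.500

-50.500 -44.000 88.500
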